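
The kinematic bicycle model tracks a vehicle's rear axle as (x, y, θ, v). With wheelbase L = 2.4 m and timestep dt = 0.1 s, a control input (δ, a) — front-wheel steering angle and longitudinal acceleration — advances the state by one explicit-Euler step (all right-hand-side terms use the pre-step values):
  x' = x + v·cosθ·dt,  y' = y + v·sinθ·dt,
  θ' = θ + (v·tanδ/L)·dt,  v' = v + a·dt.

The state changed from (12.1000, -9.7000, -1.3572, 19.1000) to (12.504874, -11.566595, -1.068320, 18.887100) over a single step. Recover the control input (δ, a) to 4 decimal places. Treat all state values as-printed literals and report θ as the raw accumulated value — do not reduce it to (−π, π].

δ = 0.3482, a = -2.1290

a = (v'−v)/dt = (-0.212900)/0.1 = -2.1290
Δθ = θ'−θ = 0.288880;  (v·dt/L) = 19.1000·0.1/2.4 = 0.795833
tan δ = Δθ·L/(v·dt) = 0.362991  →  δ = 0.3482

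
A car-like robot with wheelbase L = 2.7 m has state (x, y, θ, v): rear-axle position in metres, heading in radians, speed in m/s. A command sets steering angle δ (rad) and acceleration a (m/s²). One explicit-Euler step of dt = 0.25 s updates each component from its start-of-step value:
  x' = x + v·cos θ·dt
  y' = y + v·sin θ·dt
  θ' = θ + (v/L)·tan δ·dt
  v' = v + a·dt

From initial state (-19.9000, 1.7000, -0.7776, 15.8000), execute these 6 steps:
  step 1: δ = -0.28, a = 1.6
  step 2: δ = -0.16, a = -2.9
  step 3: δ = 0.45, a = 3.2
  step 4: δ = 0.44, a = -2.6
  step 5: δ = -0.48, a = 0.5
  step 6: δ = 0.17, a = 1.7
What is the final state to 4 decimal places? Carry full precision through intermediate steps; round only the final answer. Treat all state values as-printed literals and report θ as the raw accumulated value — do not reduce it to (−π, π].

after step 1 (δ=-0.28, a=1.6): (-17.085233, -1.071206, -1.198281, 16.200000)
after step 2 (δ=-0.16, a=-2.9): (-15.611198, -4.843437, -1.440351, 15.475000)
after step 3 (δ=0.45, a=3.2): (-15.107966, -8.679318, -0.748195, 16.275000)
after step 4 (δ=0.44, a=-2.6): (-12.125906, -11.447358, -0.038755, 15.625000)
after step 5 (δ=-0.48, a=0.5): (-8.222590, -11.598707, -0.791954, 15.750000)
after step 6 (δ=0.17, a=1.7): (-5.456668, -14.401133, -0.541621, 16.175000)

(-5.4567, -14.4011, -0.5416, 16.1750)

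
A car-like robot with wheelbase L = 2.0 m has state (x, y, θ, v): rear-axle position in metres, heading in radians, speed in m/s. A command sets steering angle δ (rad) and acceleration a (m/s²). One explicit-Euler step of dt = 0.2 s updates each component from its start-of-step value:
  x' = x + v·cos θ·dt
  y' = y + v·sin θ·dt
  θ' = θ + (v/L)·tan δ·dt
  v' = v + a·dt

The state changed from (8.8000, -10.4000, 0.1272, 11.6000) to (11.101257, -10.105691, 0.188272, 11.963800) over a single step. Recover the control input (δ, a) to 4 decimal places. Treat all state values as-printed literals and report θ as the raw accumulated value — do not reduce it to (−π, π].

δ = 0.0526, a = 1.8190

a = (v'−v)/dt = (0.363800)/0.2 = 1.8190
Δθ = θ'−θ = 0.061072;  (v·dt/L) = 11.6000·0.2/2.0 = 1.160000
tan δ = Δθ·L/(v·dt) = 0.052648  →  δ = 0.0526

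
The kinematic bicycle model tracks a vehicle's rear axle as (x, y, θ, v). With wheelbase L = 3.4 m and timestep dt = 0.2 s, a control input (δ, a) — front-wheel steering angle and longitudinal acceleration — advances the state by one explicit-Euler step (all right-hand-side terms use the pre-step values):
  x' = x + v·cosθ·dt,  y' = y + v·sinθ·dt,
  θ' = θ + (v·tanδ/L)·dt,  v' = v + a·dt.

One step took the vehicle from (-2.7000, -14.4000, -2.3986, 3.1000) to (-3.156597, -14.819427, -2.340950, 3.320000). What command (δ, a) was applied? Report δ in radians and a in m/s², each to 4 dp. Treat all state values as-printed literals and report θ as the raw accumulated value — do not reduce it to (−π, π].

a = (v'−v)/dt = (0.220000)/0.2 = 1.1000
Δθ = θ'−θ = 0.057650;  (v·dt/L) = 3.1000·0.2/3.4 = 0.182353
tan δ = Δθ·L/(v·dt) = 0.316145  →  δ = 0.3062

δ = 0.3062, a = 1.1000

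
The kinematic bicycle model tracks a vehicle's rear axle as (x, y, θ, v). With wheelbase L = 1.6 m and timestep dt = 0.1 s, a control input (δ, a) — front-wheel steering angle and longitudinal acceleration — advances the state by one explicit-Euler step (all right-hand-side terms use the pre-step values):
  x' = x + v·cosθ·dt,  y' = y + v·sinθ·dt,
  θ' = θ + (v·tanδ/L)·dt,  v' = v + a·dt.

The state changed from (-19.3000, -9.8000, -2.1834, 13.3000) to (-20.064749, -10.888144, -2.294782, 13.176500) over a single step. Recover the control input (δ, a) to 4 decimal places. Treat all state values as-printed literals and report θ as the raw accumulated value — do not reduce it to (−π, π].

δ = -0.1332, a = -1.2350

a = (v'−v)/dt = (-0.123500)/0.1 = -1.2350
Δθ = θ'−θ = -0.111382;  (v·dt/L) = 13.3000·0.1/1.6 = 0.831250
tan δ = Δθ·L/(v·dt) = -0.133993  →  δ = -0.1332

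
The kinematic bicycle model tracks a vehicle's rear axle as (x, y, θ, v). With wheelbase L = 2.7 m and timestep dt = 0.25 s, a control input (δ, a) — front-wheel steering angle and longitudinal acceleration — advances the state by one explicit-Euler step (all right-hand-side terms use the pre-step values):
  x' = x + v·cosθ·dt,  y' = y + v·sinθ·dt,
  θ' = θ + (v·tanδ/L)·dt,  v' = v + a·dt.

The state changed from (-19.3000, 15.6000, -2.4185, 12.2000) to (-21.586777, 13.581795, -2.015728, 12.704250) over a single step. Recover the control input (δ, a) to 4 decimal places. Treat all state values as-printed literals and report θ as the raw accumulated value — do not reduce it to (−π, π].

a = (v'−v)/dt = (0.504250)/0.25 = 2.0170
Δθ = θ'−θ = 0.402772;  (v·dt/L) = 12.2000·0.25/2.7 = 1.129630
tan δ = Δθ·L/(v·dt) = 0.356552  →  δ = 0.3425

δ = 0.3425, a = 2.0170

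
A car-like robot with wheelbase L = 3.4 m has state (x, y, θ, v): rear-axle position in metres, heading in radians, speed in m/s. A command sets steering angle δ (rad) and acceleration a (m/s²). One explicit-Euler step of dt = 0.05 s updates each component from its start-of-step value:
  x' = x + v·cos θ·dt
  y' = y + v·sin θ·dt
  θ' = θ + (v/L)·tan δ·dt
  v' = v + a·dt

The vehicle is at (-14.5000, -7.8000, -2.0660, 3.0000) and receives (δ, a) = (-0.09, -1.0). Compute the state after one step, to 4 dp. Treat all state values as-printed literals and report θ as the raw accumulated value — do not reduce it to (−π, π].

x' = -14.5000 + 3.0000·cos(-2.0660)·0.05 = -14.5713
y' = -7.8000 + 3.0000·sin(-2.0660)·0.05 = -7.9320
θ' = -2.0660 + (3.0000/3.4)·tan(-0.09)·0.05 = -2.0700
v' = 3.0000 − 1.0000·0.05 = 2.9500

(-14.5713, -7.9320, -2.0700, 2.9500)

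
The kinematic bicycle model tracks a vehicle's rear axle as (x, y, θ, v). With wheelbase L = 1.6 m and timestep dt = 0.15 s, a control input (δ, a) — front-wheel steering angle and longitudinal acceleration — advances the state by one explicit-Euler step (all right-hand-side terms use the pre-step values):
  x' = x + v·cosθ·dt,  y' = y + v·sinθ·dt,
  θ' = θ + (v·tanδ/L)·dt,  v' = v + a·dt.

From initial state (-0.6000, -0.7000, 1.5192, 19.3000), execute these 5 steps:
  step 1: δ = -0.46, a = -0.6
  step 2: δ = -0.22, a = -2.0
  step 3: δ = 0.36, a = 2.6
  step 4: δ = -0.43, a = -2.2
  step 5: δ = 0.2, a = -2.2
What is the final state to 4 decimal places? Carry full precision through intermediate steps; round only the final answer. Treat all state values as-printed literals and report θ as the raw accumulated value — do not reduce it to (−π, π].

(9.3270, 6.8991, 0.4180, 18.6400)

after step 1 (δ=-0.46, a=-0.6): (-0.450695, 2.191147, 0.622747, 19.210000)
after step 2 (δ=-0.22, a=-2.0): (1.889887, 3.871837, 0.220023, 18.910000)
after step 3 (δ=0.36, a=2.6): (4.658006, 4.490908, 0.887314, 19.300000)
after step 4 (δ=-0.43, a=-2.2): (6.486189, 6.735630, 0.057497, 18.970000)
after step 5 (δ=0.2, a=-2.2): (9.326987, 6.899147, 0.418004, 18.640000)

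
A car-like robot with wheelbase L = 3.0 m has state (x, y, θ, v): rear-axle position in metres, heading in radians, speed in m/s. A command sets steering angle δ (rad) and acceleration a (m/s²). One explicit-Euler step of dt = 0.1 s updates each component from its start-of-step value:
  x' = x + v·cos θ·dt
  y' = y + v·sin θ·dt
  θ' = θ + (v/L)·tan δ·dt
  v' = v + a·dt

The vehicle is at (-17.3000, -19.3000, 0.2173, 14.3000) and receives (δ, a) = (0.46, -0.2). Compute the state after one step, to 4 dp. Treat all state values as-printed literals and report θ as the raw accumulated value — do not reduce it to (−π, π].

x' = -17.3000 + 14.3000·cos(0.2173)·0.1 = -15.9036
y' = -19.3000 + 14.3000·sin(0.2173)·0.1 = -18.9917
θ' = 0.2173 + (14.3000/3.0)·tan(0.46)·0.1 = 0.4535
v' = 14.3000 − 0.2000·0.1 = 14.2800

(-15.9036, -18.9917, 0.4535, 14.2800)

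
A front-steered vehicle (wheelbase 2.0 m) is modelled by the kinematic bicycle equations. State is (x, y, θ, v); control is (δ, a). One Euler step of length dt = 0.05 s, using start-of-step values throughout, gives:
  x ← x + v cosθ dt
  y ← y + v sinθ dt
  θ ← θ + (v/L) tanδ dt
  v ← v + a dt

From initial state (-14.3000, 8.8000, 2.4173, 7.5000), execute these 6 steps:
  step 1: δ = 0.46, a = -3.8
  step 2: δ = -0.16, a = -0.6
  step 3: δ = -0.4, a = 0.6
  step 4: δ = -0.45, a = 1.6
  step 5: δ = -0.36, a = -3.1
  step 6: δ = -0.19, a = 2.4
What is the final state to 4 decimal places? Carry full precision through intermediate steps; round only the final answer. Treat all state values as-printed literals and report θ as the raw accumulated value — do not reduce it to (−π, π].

(-15.9102, 10.2876, 2.2112, 7.3550)

after step 1 (δ=0.46, a=-3.8): (-14.580863, 9.048477, 2.510197, 7.310000)
after step 2 (δ=-0.16, a=-0.6): (-14.875896, 9.264222, 2.480705, 7.280000)
after step 3 (δ=-0.4, a=0.6): (-15.163255, 9.487652, 2.403756, 7.310000)
after step 4 (δ=-0.45, a=1.6): (-15.433698, 9.733519, 2.315478, 7.390000)
after step 5 (δ=-0.36, a=-3.1): (-15.684122, 10.005214, 2.245937, 7.235000)
after step 6 (δ=-0.19, a=2.4): (-15.910218, 10.287603, 2.211152, 7.355000)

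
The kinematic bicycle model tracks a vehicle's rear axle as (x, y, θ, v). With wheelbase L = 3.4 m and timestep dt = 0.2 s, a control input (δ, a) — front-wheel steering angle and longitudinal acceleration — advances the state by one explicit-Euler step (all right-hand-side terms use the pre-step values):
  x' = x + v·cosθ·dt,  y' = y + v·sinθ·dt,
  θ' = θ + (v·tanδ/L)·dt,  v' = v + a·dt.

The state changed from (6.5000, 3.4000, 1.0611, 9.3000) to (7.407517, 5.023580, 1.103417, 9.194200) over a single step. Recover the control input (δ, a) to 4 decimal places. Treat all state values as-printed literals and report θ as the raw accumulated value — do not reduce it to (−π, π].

δ = 0.0772, a = -0.5290

a = (v'−v)/dt = (-0.105800)/0.2 = -0.5290
Δθ = θ'−θ = 0.042317;  (v·dt/L) = 9.3000·0.2/3.4 = 0.547059
tan δ = Δθ·L/(v·dt) = 0.077354  →  δ = 0.0772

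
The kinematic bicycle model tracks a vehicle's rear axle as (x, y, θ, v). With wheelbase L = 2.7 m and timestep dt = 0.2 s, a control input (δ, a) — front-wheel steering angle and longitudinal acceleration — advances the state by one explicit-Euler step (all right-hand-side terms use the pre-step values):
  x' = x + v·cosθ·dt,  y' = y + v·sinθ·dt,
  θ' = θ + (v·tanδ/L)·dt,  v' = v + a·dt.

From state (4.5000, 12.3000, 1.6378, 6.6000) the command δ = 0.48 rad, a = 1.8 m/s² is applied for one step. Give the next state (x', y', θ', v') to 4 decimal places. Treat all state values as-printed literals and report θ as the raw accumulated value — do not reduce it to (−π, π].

(4.4116, 13.6170, 1.8923, 6.9600)

x' = 4.5000 + 6.6000·cos(1.6378)·0.2 = 4.4116
y' = 12.3000 + 6.6000·sin(1.6378)·0.2 = 13.6170
θ' = 1.6378 + (6.6000/2.7)·tan(0.48)·0.2 = 1.8923
v' = 6.6000 + 1.8000·0.2 = 6.9600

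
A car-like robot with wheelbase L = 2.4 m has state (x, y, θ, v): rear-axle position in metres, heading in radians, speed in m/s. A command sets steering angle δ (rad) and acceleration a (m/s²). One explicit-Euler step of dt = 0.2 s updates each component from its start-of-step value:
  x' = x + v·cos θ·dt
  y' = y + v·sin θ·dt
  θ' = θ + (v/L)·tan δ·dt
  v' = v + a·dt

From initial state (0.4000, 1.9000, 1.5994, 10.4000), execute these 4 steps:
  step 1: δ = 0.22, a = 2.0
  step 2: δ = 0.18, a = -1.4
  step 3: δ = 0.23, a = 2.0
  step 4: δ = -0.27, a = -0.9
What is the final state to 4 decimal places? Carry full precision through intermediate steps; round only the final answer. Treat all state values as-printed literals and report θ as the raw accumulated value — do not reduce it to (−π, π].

after step 1 (δ=0.22, a=2.0): (0.340512, 3.979149, 1.793203, 10.800000)
after step 2 (δ=0.18, a=-1.4): (-0.135936, 6.085947, 1.956976, 10.520000)
after step 3 (δ=0.23, a=2.0): (-0.928413, 8.034997, 2.162242, 10.920000)
after step 4 (δ=-0.27, a=-0.9): (-2.146127, 9.848013, 1.910392, 10.740000)

(-2.1461, 9.8480, 1.9104, 10.7400)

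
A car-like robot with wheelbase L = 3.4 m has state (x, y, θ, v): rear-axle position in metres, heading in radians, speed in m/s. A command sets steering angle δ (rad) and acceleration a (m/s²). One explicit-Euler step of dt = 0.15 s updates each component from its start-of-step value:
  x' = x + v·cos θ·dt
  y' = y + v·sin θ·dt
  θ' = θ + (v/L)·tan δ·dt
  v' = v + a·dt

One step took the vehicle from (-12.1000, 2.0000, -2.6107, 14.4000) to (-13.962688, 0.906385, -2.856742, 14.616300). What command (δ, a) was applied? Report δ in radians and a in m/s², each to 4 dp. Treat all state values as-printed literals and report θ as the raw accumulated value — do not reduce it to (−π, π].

a = (v'−v)/dt = (0.216300)/0.15 = 1.4420
Δθ = θ'−θ = -0.246042;  (v·dt/L) = 14.4000·0.15/3.4 = 0.635294
tan δ = Δθ·L/(v·dt) = -0.387288  →  δ = -0.3695

δ = -0.3695, a = 1.4420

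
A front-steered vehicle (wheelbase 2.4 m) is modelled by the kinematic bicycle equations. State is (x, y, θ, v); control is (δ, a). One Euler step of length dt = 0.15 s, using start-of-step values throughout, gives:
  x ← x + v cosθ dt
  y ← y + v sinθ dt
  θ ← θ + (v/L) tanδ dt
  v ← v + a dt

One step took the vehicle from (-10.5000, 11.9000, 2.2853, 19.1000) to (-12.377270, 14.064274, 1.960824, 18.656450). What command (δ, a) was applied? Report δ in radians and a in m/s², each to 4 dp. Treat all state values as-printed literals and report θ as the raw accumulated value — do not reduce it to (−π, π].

δ = -0.2654, a = -2.9570

a = (v'−v)/dt = (-0.443550)/0.15 = -2.9570
Δθ = θ'−θ = -0.324476;  (v·dt/L) = 19.1000·0.15/2.4 = 1.193750
tan δ = Δθ·L/(v·dt) = -0.271812  →  δ = -0.2654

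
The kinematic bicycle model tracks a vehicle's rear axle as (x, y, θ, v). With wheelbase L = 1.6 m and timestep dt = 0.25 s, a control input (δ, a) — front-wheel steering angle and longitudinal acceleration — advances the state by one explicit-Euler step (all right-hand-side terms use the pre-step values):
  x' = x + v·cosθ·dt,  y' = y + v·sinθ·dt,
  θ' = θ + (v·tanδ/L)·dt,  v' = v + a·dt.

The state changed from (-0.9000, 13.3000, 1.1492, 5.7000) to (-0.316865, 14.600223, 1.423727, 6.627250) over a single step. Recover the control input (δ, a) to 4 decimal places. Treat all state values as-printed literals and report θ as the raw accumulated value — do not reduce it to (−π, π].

δ = 0.2990, a = 3.7090

a = (v'−v)/dt = (0.927250)/0.25 = 3.7090
Δθ = θ'−θ = 0.274527;  (v·dt/L) = 5.7000·0.25/1.6 = 0.890625
tan δ = Δθ·L/(v·dt) = 0.308241  →  δ = 0.2990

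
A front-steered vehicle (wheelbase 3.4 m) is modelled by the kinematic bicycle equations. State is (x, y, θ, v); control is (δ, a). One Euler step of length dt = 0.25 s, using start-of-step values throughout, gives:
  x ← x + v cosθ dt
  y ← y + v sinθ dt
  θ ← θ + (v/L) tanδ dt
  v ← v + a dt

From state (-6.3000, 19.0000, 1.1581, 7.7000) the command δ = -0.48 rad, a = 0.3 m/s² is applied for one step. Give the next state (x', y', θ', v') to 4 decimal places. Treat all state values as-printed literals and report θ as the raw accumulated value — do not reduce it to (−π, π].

(-5.5279, 20.7634, 0.8633, 7.7750)

x' = -6.3000 + 7.7000·cos(1.1581)·0.25 = -5.5279
y' = 19.0000 + 7.7000·sin(1.1581)·0.25 = 20.7634
θ' = 1.1581 + (7.7000/3.4)·tan(-0.48)·0.25 = 0.8633
v' = 7.7000 + 0.3000·0.25 = 7.7750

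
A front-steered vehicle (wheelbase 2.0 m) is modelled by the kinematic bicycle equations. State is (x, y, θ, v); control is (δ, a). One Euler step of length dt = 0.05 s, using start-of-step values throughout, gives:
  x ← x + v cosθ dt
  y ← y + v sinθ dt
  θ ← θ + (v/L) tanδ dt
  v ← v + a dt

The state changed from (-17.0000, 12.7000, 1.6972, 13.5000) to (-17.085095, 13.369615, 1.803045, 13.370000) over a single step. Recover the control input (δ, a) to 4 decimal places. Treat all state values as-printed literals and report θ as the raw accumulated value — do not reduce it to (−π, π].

δ = 0.3039, a = -2.6000

a = (v'−v)/dt = (-0.130000)/0.05 = -2.6000
Δθ = θ'−θ = 0.105845;  (v·dt/L) = 13.5000·0.05/2.0 = 0.337500
tan δ = Δθ·L/(v·dt) = 0.313615  →  δ = 0.3039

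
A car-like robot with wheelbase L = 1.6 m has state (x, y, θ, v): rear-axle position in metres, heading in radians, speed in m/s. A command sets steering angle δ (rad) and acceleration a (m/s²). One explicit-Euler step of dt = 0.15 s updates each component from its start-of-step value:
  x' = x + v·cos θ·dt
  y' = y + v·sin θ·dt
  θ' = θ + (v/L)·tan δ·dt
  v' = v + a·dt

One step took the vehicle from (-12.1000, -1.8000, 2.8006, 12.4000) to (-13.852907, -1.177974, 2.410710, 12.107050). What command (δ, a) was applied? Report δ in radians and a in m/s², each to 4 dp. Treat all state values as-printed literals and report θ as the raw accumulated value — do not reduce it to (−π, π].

a = (v'−v)/dt = (-0.292950)/0.15 = -1.9530
Δθ = θ'−θ = -0.389890;  (v·dt/L) = 12.4000·0.15/1.6 = 1.162500
tan δ = Δθ·L/(v·dt) = -0.335389  →  δ = -0.3236

δ = -0.3236, a = -1.9530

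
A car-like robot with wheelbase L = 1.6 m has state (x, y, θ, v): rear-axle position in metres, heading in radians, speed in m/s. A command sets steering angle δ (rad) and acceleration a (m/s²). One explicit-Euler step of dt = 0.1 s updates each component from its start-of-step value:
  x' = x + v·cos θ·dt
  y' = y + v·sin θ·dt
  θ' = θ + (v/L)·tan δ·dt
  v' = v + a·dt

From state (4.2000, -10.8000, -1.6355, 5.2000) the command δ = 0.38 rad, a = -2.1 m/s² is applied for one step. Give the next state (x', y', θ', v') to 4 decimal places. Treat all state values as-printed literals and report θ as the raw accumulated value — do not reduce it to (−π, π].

x' = 4.2000 + 5.2000·cos(-1.6355)·0.1 = 4.1664
y' = -10.8000 + 5.2000·sin(-1.6355)·0.1 = -11.3189
θ' = -1.6355 + (5.2000/1.6)·tan(0.38)·0.1 = -1.5057
v' = 5.2000 − 2.1000·0.1 = 4.9900

(4.1664, -11.3189, -1.5057, 4.9900)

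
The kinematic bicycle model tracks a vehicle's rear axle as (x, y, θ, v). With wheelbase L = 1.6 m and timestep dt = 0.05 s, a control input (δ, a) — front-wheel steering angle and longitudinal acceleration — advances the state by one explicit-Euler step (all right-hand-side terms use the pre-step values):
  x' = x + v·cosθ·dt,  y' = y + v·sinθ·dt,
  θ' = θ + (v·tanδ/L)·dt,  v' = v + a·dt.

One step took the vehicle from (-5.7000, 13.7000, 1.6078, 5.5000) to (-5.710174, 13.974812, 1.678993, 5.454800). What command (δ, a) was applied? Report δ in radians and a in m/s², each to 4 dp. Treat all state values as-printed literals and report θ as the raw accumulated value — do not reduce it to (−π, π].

a = (v'−v)/dt = (-0.045200)/0.05 = -0.9040
Δθ = θ'−θ = 0.071193;  (v·dt/L) = 5.5000·0.05/1.6 = 0.171875
tan δ = Δθ·L/(v·dt) = 0.414214  →  δ = 0.3927

δ = 0.3927, a = -0.9040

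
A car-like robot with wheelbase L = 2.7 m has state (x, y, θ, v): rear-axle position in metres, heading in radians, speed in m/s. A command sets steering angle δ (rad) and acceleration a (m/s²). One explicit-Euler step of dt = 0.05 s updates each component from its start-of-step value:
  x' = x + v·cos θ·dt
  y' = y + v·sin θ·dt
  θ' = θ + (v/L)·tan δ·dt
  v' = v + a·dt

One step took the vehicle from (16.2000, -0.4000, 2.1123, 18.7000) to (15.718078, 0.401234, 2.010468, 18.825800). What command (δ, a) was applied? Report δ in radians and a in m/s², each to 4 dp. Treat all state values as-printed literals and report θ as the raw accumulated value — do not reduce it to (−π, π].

δ = -0.2860, a = 2.5160

a = (v'−v)/dt = (0.125800)/0.05 = 2.5160
Δθ = θ'−θ = -0.101832;  (v·dt/L) = 18.7000·0.05/2.7 = 0.346296
tan δ = Δθ·L/(v·dt) = -0.294060  →  δ = -0.2860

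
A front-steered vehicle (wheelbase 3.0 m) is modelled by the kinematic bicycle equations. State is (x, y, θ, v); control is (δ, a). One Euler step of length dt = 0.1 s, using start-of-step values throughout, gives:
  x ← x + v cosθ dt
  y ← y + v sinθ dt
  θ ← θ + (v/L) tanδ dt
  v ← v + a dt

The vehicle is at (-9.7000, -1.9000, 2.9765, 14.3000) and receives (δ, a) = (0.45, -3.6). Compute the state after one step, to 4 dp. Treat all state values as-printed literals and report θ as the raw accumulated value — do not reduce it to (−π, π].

x' = -9.7000 + 14.3000·cos(2.9765)·0.1 = -11.1106
y' = -1.9000 + 14.3000·sin(2.9765)·0.1 = -1.6650
θ' = 2.9765 + (14.3000/3.0)·tan(0.45)·0.1 = 3.2068
v' = 14.3000 − 3.6000·0.1 = 13.9400

(-11.1106, -1.6650, 3.2068, 13.9400)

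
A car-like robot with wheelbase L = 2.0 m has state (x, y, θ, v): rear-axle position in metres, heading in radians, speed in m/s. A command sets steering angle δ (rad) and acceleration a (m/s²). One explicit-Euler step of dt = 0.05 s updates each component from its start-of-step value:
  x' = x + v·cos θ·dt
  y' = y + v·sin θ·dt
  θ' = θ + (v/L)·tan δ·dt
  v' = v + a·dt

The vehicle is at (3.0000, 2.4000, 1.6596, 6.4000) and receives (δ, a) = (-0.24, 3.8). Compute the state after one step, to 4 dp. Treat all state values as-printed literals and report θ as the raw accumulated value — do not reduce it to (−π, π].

x' = 3.0000 + 6.4000·cos(1.6596)·0.05 = 2.9716
y' = 2.4000 + 6.4000·sin(1.6596)·0.05 = 2.7187
θ' = 1.6596 + (6.4000/2.0)·tan(-0.24)·0.05 = 1.6204
v' = 6.4000 + 3.8000·0.05 = 6.5900

(2.9716, 2.7187, 1.6204, 6.5900)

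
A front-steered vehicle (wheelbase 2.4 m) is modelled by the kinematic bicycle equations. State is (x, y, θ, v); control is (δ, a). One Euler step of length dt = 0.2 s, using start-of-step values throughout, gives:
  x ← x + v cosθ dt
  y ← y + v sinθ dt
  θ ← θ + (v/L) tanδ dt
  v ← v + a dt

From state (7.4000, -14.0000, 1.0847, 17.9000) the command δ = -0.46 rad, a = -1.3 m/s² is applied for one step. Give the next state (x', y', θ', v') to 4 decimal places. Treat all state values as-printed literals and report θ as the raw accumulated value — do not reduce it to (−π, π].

(9.0725, -10.8347, 0.3457, 17.6400)

x' = 7.4000 + 17.9000·cos(1.0847)·0.2 = 9.0725
y' = -14.0000 + 17.9000·sin(1.0847)·0.2 = -10.8347
θ' = 1.0847 + (17.9000/2.4)·tan(-0.46)·0.2 = 0.3457
v' = 17.9000 − 1.3000·0.2 = 17.6400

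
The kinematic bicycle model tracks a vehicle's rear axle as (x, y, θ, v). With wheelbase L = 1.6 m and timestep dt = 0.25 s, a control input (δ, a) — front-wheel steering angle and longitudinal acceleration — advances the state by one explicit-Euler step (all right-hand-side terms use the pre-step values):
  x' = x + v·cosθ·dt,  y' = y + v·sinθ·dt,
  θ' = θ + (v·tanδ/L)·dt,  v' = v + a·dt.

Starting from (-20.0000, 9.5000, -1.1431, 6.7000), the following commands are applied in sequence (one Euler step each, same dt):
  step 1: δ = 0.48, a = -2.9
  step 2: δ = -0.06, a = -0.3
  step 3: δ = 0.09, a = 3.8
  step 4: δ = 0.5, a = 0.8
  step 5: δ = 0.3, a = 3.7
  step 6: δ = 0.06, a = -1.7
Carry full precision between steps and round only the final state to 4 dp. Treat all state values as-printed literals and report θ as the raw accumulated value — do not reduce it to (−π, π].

after step 1 (δ=0.48, a=-2.9): (-19.305251, 7.975878, -0.598086, 5.975000)
after step 2 (δ=-0.06, a=-0.3): (-18.070793, 7.134805, -0.654168, 5.900000)
after step 3 (δ=0.09, a=3.8): (-16.900301, 6.237268, -0.570975, 6.850000)
after step 4 (δ=0.5, a=0.8): (-15.459447, 5.311743, 0.013739, 7.050000)
after step 5 (δ=0.3, a=3.7): (-13.697113, 5.335958, 0.354493, 7.975000)
after step 6 (δ=0.06, a=-1.7): (-11.827329, 6.028018, 0.429348, 7.550000)

(-11.8273, 6.0280, 0.4293, 7.5500)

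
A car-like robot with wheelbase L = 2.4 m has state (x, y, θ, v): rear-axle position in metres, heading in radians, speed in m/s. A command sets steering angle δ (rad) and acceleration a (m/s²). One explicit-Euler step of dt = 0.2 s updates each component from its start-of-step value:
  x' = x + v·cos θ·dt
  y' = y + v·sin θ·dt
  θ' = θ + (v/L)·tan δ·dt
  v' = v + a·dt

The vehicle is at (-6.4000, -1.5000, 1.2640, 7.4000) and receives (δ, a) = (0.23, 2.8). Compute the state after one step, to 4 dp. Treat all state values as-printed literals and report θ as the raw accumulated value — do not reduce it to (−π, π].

x' = -6.4000 + 7.4000·cos(1.2640)·0.2 = -5.9530
y' = -1.5000 + 7.4000·sin(1.2640)·0.2 = -0.0891
θ' = 1.2640 + (7.4000/2.4)·tan(0.23)·0.2 = 1.4084
v' = 7.4000 + 2.8000·0.2 = 7.9600

(-5.9530, -0.0891, 1.4084, 7.9600)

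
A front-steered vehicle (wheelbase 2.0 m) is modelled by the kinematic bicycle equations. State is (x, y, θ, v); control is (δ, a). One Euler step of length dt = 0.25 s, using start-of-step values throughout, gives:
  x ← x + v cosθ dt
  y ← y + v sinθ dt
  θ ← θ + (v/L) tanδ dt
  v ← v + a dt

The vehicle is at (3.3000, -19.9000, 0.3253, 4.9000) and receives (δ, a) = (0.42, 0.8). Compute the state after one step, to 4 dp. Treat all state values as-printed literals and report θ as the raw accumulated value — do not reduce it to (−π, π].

x' = 3.3000 + 4.9000·cos(0.3253)·0.25 = 4.4608
y' = -19.9000 + 4.9000·sin(0.3253)·0.25 = -19.5085
θ' = 0.3253 + (4.9000/2.0)·tan(0.42)·0.25 = 0.5988
v' = 4.9000 + 0.8000·0.25 = 5.1000

(4.4608, -19.5085, 0.5988, 5.1000)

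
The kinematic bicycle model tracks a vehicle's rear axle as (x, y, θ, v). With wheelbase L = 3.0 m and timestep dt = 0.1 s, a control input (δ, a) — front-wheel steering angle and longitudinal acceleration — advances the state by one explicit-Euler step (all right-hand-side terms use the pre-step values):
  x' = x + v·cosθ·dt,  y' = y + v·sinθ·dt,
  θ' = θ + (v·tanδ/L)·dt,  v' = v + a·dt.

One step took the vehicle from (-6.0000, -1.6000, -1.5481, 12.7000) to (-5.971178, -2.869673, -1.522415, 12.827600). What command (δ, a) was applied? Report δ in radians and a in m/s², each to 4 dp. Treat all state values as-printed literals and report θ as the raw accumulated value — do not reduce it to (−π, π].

δ = 0.0606, a = 1.2760

a = (v'−v)/dt = (0.127600)/0.1 = 1.2760
Δθ = θ'−θ = 0.025685;  (v·dt/L) = 12.7000·0.1/3.0 = 0.423333
tan δ = Δθ·L/(v·dt) = 0.060673  →  δ = 0.0606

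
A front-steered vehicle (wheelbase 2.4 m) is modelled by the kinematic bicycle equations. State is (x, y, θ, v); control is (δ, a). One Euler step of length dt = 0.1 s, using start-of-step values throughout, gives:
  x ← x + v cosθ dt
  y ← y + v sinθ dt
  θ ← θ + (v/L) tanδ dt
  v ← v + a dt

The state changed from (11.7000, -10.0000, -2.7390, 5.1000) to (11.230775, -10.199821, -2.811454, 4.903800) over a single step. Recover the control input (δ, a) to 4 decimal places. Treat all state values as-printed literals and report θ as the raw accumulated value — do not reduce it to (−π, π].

δ = -0.3286, a = -1.9620

a = (v'−v)/dt = (-0.196200)/0.1 = -1.9620
Δθ = θ'−θ = -0.072454;  (v·dt/L) = 5.1000·0.1/2.4 = 0.212500
tan δ = Δθ·L/(v·dt) = -0.340960  →  δ = -0.3286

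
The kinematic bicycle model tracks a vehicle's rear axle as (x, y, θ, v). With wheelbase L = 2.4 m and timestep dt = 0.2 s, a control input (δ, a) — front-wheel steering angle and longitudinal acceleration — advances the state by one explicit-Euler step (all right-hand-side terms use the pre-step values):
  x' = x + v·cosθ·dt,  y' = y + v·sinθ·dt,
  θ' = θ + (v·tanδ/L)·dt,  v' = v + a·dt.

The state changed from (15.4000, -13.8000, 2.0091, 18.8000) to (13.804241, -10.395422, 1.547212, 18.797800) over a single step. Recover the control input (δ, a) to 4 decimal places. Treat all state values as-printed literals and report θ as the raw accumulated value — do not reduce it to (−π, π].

a = (v'−v)/dt = (-0.002200)/0.2 = -0.0110
Δθ = θ'−θ = -0.461888;  (v·dt/L) = 18.8000·0.2/2.4 = 1.566667
tan δ = Δθ·L/(v·dt) = -0.294822  →  δ = -0.2867

δ = -0.2867, a = -0.0110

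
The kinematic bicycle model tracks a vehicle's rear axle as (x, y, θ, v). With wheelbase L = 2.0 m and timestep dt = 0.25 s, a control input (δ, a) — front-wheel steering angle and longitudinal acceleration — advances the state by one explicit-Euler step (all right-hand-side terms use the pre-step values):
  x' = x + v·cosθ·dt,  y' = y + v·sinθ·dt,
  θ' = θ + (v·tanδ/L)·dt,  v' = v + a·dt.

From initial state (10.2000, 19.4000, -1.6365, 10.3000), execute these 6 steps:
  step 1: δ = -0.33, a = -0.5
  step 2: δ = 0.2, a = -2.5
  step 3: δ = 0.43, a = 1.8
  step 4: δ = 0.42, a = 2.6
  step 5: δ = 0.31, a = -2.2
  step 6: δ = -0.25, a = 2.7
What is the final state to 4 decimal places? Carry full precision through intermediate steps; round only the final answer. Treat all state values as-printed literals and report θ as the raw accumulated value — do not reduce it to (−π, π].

(13.3773, 7.4435, -0.6099, 10.7750)

after step 1 (δ=-0.33, a=-0.5): (10.030935, 16.830556, -2.077501, 10.175000)
after step 2 (δ=0.2, a=-2.5): (8.796457, 14.606432, -1.819679, 9.550000)
after step 3 (δ=0.43, a=1.8): (8.208365, 12.292495, -1.272200, 10.000000)
after step 4 (δ=0.42, a=2.6): (8.943812, 9.903119, -0.713984, 10.650000)
after step 5 (δ=0.31, a=-2.2): (10.956020, 8.159580, -0.287548, 10.100000)
after step 6 (δ=-0.25, a=2.7): (13.377348, 7.443485, -0.609918, 10.775000)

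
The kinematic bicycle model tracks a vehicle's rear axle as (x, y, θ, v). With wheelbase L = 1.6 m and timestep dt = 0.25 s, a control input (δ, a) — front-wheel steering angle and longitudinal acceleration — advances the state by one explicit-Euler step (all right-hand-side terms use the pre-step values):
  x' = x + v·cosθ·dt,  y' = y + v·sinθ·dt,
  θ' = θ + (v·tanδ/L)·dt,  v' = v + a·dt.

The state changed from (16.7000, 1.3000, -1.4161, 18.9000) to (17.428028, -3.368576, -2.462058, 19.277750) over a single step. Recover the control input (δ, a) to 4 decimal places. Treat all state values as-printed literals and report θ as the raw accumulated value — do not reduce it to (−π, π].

a = (v'−v)/dt = (0.377750)/0.25 = 1.5110
Δθ = θ'−θ = -1.045958;  (v·dt/L) = 18.9000·0.25/1.6 = 2.953125
tan δ = Δθ·L/(v·dt) = -0.354187  →  δ = -0.3404

δ = -0.3404, a = 1.5110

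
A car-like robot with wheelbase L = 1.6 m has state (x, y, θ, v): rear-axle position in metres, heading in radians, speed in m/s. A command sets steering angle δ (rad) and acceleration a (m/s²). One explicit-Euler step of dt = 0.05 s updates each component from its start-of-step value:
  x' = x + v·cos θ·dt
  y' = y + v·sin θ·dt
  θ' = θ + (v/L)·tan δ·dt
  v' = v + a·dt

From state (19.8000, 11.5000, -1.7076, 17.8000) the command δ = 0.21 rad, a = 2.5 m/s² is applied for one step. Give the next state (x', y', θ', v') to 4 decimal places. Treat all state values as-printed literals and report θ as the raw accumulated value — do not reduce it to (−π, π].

(19.6786, 10.6183, -1.5890, 17.9250)

x' = 19.8000 + 17.8000·cos(-1.7076)·0.05 = 19.6786
y' = 11.5000 + 17.8000·sin(-1.7076)·0.05 = 10.6183
θ' = -1.7076 + (17.8000/1.6)·tan(0.21)·0.05 = -1.5890
v' = 17.8000 + 2.5000·0.05 = 17.9250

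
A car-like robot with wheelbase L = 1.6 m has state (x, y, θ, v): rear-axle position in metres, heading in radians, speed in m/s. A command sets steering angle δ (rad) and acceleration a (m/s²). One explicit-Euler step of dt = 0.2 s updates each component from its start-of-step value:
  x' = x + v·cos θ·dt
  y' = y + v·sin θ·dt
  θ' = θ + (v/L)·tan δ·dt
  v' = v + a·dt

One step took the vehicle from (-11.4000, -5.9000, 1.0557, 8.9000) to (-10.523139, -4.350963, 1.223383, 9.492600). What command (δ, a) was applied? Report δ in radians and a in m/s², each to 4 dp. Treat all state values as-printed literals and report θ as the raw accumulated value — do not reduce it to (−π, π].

δ = 0.1496, a = 2.9630

a = (v'−v)/dt = (0.592600)/0.2 = 2.9630
Δθ = θ'−θ = 0.167683;  (v·dt/L) = 8.9000·0.2/1.6 = 1.112500
tan δ = Δθ·L/(v·dt) = 0.150726  →  δ = 0.1496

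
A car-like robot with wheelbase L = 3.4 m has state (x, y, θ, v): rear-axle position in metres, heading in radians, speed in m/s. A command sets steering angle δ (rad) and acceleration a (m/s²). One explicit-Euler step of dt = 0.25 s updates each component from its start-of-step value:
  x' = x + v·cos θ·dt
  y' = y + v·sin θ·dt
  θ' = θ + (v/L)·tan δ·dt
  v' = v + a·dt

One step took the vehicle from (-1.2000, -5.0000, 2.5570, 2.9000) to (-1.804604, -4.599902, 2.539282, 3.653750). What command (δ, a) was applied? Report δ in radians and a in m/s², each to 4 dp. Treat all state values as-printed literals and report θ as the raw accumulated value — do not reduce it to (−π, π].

a = (v'−v)/dt = (0.753750)/0.25 = 3.0150
Δθ = θ'−θ = -0.017718;  (v·dt/L) = 2.9000·0.25/3.4 = 0.213235
tan δ = Δθ·L/(v·dt) = -0.083091  →  δ = -0.0829

δ = -0.0829, a = 3.0150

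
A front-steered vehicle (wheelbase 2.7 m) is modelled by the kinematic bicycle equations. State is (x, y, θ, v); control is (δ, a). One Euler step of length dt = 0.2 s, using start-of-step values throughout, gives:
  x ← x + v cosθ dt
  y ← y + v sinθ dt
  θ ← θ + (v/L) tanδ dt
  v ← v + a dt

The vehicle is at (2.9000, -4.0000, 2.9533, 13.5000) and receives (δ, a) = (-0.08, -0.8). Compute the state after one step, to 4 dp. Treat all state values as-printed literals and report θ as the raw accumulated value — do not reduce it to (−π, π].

x' = 2.9000 + 13.5000·cos(2.9533)·0.2 = 0.2477
y' = -4.0000 + 13.5000·sin(2.9533)·0.2 = -3.4946
θ' = 2.9533 + (13.5000/2.7)·tan(-0.08)·0.2 = 2.8731
v' = 13.5000 − 0.8000·0.2 = 13.3400

(0.2477, -3.4946, 2.8731, 13.3400)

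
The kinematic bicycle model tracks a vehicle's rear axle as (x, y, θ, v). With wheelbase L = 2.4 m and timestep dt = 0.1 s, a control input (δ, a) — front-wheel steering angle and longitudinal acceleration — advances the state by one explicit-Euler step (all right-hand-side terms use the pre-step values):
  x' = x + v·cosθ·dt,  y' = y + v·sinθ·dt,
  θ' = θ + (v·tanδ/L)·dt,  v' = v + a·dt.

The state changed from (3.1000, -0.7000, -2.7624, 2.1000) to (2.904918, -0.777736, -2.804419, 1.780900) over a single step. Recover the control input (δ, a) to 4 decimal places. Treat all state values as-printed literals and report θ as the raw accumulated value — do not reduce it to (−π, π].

δ = -0.4477, a = -3.1910

a = (v'−v)/dt = (-0.319100)/0.1 = -3.1910
Δθ = θ'−θ = -0.042019;  (v·dt/L) = 2.1000·0.1/2.4 = 0.087500
tan δ = Δθ·L/(v·dt) = -0.480217  →  δ = -0.4477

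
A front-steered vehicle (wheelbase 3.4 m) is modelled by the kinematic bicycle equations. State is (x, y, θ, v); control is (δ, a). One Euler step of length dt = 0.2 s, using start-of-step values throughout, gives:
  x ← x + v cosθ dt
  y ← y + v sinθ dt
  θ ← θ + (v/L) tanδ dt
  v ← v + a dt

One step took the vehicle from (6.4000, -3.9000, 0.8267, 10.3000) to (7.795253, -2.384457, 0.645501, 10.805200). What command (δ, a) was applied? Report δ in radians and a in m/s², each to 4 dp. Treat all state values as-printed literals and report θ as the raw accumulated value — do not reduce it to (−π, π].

a = (v'−v)/dt = (0.505200)/0.2 = 2.5260
Δθ = θ'−θ = -0.181199;  (v·dt/L) = 10.3000·0.2/3.4 = 0.605882
tan δ = Δθ·L/(v·dt) = -0.299066  →  δ = -0.2906

δ = -0.2906, a = 2.5260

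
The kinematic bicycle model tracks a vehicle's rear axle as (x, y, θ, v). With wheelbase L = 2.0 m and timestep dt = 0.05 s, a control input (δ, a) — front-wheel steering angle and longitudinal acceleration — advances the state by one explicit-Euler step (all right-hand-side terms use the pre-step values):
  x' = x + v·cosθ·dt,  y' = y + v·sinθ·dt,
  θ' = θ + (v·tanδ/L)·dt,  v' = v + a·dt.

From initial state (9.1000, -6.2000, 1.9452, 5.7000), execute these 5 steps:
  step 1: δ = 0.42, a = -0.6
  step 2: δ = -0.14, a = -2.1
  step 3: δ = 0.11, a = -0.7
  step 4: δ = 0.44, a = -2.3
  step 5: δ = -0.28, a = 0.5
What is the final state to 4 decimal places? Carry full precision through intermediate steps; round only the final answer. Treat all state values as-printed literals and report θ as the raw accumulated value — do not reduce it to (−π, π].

after step 1 (δ=0.42, a=-0.6): (8.995770, -5.934743, 2.008837, 5.670000)
after step 2 (δ=-0.14, a=-2.1): (8.875520, -5.678010, 1.988861, 5.565000)
after step 3 (δ=0.11, a=-0.7): (8.762552, -5.423724, 2.004227, 5.530000)
after step 4 (δ=0.44, a=-2.3): (8.646426, -5.172792, 2.069312, 5.415000)
after step 5 (δ=-0.28, a=0.5): (8.516974, -4.934994, 2.030384, 5.440000)

(8.5170, -4.9350, 2.0304, 5.4400)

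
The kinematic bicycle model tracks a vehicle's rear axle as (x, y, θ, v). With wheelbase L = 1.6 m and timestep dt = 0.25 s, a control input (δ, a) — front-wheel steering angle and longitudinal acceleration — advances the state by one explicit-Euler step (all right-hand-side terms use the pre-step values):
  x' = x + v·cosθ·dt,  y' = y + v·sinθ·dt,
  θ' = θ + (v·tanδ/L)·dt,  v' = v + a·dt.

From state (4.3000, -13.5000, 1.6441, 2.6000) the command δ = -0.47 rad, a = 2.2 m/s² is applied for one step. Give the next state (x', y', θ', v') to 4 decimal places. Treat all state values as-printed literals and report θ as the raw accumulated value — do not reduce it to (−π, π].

x' = 4.3000 + 2.6000·cos(1.6441)·0.25 = 4.2524
y' = -13.5000 + 2.6000·sin(1.6441)·0.25 = -12.8517
θ' = 1.6441 + (2.6000/1.6)·tan(-0.47)·0.25 = 1.4377
v' = 2.6000 + 2.2000·0.25 = 3.1500

(4.2524, -12.8517, 1.4377, 3.1500)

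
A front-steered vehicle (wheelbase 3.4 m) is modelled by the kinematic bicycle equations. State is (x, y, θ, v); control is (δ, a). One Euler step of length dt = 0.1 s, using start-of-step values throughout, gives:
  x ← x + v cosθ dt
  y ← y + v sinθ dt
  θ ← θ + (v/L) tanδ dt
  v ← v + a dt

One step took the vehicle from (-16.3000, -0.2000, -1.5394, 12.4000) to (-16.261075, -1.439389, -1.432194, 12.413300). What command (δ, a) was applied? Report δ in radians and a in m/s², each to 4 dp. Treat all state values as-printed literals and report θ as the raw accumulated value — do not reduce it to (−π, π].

a = (v'−v)/dt = (0.013300)/0.1 = 0.1330
Δθ = θ'−θ = 0.107206;  (v·dt/L) = 12.4000·0.1/3.4 = 0.364706
tan δ = Δθ·L/(v·dt) = 0.293952  →  δ = 0.2859

δ = 0.2859, a = 0.1330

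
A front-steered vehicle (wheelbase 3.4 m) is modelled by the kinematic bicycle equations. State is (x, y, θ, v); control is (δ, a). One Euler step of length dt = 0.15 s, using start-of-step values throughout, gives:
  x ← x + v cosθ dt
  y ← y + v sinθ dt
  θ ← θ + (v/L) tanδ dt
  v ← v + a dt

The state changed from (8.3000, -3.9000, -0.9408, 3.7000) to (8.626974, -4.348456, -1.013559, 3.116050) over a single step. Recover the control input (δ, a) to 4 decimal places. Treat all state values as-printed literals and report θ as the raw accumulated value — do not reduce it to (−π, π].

δ = -0.4193, a = -3.8930

a = (v'−v)/dt = (-0.583950)/0.15 = -3.8930
Δθ = θ'−θ = -0.072759;  (v·dt/L) = 3.7000·0.15/3.4 = 0.163235
tan δ = Δθ·L/(v·dt) = -0.445731  →  δ = -0.4193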